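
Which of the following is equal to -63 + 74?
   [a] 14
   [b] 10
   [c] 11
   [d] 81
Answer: c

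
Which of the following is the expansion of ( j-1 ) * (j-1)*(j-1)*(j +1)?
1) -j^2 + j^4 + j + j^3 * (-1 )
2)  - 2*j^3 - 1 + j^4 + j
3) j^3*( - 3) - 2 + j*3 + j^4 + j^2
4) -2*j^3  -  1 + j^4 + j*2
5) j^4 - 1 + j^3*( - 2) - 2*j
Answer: 4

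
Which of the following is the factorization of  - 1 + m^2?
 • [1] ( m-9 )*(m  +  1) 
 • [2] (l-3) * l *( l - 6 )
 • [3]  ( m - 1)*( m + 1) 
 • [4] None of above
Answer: 3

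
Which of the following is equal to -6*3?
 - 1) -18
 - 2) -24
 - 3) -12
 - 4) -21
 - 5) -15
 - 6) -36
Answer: 1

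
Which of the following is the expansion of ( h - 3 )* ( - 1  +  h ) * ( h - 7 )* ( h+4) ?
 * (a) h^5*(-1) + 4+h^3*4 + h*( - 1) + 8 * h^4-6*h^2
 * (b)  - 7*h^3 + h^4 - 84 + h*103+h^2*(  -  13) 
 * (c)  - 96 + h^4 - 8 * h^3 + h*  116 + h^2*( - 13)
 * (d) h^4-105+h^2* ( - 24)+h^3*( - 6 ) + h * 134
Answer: b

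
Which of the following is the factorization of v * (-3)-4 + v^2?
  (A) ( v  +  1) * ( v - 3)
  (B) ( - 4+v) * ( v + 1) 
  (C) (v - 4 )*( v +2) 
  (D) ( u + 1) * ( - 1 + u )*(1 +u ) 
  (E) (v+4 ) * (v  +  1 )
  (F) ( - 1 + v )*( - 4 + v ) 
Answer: B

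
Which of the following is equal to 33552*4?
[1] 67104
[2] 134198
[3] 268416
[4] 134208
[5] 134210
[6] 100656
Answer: 4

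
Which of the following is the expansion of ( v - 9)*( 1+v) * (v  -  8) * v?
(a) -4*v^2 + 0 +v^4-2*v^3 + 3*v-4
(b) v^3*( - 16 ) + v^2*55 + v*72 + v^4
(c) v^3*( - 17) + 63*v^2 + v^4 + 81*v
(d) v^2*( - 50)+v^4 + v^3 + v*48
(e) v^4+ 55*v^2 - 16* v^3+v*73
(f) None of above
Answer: b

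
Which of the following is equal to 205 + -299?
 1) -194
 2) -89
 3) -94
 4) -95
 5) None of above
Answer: 3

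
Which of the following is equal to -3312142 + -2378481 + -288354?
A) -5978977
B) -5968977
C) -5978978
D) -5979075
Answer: A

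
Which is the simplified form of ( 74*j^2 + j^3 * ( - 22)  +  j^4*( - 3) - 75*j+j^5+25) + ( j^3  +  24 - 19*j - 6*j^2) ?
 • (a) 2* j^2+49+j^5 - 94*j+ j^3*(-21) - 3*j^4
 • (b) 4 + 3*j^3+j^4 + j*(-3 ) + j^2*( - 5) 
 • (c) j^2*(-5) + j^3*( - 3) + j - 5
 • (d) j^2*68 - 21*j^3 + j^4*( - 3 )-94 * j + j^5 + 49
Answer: d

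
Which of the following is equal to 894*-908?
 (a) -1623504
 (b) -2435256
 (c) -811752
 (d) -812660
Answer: c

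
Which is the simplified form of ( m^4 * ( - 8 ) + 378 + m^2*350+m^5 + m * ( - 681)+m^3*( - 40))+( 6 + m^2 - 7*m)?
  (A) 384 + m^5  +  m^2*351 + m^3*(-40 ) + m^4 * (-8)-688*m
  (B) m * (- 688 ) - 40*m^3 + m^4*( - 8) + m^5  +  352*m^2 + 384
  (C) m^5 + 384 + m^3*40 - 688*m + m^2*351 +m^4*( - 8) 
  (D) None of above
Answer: A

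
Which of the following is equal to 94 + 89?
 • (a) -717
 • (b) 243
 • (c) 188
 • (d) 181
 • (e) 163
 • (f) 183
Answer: f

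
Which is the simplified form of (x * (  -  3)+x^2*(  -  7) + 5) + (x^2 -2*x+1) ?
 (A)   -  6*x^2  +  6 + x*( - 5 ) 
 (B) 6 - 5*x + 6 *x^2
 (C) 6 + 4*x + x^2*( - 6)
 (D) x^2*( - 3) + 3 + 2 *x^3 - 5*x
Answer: A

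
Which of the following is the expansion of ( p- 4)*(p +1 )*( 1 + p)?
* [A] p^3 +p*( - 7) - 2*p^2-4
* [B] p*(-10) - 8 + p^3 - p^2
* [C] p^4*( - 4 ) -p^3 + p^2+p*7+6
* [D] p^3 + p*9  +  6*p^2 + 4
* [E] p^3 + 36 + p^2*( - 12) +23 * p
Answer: A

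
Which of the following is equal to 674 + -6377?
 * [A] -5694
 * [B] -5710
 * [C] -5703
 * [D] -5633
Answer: C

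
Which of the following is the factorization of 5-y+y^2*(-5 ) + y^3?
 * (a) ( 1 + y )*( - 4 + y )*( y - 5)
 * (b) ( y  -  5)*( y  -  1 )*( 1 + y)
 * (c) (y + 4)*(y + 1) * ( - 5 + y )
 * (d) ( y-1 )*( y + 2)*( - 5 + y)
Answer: b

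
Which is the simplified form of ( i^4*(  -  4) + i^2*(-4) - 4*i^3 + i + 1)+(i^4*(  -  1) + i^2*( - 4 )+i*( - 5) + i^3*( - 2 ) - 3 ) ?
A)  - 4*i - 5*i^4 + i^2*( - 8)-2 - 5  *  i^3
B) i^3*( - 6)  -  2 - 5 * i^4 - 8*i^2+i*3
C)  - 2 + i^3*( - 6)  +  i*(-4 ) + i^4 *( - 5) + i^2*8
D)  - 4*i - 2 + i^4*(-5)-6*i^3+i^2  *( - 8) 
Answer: D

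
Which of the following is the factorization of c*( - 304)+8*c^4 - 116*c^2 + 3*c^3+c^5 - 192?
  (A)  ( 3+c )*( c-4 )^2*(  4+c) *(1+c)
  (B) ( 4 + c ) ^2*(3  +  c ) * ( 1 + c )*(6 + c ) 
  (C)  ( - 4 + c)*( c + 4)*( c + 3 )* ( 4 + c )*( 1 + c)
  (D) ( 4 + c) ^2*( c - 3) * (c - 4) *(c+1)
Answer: C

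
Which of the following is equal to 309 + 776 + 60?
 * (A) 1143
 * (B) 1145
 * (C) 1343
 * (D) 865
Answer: B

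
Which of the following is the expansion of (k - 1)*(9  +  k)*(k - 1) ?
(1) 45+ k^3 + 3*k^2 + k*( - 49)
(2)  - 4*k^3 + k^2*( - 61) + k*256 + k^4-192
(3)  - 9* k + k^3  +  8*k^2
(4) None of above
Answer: 4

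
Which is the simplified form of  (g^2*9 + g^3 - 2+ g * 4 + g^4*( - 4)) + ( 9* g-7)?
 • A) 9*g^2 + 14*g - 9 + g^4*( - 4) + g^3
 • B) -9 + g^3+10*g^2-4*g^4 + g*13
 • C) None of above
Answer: C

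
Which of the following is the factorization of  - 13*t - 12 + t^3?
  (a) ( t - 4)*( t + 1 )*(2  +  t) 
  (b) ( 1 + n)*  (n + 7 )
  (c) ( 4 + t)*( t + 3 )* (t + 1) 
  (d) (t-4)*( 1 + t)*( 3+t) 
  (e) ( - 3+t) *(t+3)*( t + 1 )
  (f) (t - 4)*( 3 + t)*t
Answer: d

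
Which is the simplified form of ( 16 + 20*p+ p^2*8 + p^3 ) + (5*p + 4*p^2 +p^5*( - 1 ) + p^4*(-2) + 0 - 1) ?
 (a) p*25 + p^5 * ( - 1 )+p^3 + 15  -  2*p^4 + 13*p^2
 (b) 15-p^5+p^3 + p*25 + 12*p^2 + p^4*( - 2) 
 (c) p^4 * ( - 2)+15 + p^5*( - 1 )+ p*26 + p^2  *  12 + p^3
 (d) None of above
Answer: b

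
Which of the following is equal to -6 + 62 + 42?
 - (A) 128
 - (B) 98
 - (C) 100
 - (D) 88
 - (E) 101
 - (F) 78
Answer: B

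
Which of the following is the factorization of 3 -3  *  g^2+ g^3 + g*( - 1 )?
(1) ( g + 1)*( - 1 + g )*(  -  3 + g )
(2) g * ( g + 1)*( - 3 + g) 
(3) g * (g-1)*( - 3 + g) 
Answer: 1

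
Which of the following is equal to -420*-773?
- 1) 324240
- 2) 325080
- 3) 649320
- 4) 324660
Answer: 4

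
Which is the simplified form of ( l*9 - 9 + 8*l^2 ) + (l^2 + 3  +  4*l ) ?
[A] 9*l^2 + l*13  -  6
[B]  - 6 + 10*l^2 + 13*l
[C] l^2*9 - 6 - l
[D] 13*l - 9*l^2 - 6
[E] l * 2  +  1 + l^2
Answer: A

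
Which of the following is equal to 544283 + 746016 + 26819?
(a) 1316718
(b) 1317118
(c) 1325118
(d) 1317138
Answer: b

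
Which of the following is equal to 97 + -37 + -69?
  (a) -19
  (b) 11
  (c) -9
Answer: c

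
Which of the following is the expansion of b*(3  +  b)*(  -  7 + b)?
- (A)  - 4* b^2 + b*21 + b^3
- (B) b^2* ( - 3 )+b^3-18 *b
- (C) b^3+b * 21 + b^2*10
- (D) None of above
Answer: D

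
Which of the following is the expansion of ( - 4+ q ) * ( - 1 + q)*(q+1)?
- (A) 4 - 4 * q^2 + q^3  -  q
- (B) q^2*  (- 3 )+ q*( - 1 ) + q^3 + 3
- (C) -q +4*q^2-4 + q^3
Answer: A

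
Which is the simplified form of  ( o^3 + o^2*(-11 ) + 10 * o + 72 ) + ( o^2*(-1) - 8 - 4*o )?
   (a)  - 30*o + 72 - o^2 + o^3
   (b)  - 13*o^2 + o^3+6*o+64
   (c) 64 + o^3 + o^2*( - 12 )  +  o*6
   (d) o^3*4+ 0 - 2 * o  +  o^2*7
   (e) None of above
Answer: c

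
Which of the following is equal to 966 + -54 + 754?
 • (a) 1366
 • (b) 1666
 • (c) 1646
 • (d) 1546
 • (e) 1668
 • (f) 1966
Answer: b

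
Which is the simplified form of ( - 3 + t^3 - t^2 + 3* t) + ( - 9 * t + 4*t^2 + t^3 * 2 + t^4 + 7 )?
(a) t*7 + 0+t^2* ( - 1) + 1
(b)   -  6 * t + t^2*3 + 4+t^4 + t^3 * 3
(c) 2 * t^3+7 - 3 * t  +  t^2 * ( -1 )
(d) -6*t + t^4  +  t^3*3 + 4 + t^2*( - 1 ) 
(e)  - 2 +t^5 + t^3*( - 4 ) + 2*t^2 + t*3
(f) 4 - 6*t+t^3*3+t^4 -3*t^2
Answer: b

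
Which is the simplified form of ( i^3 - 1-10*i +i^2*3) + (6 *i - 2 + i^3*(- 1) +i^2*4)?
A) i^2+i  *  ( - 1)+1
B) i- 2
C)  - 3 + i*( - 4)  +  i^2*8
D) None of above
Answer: D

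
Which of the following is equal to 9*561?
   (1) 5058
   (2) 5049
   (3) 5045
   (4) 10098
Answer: 2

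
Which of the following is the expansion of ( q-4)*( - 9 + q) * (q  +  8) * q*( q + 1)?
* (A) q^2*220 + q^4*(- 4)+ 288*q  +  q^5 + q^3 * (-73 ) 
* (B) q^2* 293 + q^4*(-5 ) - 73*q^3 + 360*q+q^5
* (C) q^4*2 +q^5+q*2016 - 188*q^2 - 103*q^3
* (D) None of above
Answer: A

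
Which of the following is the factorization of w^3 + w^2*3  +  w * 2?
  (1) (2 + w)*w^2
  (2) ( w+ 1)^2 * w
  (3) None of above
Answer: 3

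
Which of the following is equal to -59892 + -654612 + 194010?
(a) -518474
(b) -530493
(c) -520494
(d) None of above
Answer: c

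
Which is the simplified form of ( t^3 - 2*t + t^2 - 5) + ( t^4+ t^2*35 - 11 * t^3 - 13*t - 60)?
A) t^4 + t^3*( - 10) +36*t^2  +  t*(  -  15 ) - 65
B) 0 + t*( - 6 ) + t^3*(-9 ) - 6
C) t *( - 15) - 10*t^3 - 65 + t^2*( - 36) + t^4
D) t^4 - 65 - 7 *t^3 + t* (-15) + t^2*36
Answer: A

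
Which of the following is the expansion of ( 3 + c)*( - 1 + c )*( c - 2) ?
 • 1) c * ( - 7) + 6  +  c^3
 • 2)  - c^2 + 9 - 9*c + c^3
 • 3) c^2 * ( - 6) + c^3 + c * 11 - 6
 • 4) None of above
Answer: 1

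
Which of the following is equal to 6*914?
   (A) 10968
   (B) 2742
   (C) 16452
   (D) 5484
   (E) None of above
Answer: D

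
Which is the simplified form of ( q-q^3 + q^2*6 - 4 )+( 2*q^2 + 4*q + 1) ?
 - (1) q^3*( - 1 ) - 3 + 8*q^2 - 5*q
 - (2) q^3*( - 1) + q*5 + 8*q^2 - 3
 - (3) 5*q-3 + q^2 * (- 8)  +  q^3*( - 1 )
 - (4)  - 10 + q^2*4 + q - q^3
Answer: 2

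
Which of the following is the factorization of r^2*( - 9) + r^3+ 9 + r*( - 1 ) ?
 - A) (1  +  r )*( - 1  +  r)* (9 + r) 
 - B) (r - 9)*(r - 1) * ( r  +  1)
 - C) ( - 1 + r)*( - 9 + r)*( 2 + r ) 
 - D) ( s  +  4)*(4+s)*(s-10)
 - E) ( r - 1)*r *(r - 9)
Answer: B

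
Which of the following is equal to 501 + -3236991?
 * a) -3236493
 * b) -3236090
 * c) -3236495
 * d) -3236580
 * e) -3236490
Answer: e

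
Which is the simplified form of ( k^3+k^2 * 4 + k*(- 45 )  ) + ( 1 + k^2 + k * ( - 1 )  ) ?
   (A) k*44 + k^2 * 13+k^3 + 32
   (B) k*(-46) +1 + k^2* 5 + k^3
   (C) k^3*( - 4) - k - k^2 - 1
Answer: B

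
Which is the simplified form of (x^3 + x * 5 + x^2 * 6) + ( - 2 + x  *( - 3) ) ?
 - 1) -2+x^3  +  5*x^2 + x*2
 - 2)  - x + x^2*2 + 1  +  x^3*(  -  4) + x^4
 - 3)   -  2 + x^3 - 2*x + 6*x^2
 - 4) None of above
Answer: 4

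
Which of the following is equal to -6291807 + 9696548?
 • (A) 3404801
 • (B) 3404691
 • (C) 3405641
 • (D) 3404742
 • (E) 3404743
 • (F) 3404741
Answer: F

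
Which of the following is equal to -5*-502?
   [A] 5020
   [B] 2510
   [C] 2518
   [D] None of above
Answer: B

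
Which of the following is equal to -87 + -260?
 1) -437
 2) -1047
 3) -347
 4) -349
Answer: 3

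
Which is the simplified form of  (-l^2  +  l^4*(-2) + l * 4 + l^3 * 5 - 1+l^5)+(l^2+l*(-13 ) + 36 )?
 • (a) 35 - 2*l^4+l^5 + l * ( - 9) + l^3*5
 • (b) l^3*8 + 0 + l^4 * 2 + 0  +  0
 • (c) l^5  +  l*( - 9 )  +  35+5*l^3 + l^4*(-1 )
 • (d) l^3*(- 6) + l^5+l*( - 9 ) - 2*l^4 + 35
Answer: a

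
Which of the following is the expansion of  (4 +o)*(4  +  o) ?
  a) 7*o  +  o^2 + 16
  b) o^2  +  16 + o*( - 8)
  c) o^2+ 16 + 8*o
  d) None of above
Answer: c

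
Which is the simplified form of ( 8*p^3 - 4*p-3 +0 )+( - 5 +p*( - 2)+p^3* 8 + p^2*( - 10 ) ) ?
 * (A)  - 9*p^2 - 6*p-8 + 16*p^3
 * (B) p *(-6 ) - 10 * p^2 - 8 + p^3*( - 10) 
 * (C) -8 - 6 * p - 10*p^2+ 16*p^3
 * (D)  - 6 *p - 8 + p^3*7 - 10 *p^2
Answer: C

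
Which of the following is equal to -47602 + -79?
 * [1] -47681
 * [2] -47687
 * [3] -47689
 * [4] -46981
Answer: 1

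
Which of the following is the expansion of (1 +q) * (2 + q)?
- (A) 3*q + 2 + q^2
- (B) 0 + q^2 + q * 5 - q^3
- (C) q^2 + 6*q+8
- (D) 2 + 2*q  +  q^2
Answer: A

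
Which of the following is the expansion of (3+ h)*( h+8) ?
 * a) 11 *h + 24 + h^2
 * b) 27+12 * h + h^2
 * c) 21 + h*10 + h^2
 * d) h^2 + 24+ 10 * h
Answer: a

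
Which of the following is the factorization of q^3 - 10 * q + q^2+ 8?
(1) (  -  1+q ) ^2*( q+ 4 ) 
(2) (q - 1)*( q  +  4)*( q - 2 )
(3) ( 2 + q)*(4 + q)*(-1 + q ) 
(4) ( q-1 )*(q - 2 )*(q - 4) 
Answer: 2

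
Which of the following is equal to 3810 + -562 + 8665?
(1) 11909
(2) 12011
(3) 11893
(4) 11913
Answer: 4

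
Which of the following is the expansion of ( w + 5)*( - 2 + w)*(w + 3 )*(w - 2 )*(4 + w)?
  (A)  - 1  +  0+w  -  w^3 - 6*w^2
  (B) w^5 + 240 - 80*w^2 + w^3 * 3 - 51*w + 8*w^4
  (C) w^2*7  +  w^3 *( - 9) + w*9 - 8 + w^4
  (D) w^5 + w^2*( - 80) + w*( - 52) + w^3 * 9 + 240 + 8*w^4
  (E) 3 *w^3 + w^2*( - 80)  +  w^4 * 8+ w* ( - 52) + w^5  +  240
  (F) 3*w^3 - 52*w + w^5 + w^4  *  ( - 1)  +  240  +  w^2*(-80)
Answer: E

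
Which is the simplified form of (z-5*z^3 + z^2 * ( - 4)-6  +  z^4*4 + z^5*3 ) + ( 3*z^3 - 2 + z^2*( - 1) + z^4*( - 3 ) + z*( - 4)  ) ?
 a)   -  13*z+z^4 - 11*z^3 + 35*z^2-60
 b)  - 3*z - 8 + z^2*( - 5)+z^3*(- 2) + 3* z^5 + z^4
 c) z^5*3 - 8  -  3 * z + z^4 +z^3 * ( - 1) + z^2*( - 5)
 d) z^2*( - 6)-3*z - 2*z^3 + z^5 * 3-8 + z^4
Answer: b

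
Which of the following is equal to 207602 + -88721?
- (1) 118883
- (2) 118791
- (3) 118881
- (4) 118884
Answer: 3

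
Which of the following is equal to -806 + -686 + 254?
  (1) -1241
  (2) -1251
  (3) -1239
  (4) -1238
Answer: 4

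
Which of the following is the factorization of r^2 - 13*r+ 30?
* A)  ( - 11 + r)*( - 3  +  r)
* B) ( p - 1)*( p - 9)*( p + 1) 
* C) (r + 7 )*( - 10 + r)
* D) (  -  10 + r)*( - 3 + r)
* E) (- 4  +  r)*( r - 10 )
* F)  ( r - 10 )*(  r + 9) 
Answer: D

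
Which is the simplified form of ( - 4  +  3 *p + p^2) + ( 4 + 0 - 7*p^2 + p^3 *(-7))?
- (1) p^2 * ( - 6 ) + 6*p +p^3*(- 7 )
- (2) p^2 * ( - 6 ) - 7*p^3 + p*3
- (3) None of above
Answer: 2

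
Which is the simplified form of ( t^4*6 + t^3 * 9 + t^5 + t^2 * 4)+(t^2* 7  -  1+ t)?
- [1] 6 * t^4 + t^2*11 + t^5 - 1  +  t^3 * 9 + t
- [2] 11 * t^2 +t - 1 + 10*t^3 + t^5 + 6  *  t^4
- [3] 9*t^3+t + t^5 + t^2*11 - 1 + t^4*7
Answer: 1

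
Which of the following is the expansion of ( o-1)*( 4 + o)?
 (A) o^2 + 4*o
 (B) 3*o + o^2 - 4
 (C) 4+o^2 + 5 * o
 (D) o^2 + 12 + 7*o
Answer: B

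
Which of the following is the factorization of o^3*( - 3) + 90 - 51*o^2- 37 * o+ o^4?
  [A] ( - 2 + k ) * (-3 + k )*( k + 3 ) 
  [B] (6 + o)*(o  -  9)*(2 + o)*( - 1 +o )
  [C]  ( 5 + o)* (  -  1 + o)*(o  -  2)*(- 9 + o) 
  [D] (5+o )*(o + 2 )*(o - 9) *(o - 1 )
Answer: D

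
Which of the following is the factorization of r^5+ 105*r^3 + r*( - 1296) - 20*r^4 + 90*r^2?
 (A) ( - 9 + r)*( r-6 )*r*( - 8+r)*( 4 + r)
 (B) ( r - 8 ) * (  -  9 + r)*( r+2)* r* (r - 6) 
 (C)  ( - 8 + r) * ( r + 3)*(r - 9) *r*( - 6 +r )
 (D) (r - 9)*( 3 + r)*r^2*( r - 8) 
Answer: C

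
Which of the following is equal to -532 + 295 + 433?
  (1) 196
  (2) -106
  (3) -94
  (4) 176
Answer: 1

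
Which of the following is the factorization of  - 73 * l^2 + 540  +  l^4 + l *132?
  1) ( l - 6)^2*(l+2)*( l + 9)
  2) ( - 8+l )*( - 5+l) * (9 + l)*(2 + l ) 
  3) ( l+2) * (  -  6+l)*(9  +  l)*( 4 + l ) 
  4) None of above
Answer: 4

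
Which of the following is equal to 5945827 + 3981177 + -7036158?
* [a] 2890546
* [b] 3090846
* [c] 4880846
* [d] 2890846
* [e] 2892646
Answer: d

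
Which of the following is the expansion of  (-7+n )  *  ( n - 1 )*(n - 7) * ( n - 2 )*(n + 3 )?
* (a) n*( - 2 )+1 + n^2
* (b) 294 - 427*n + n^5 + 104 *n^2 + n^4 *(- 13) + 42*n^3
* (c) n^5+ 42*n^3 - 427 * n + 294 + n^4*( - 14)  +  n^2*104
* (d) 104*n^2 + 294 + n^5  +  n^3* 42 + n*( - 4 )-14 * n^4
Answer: c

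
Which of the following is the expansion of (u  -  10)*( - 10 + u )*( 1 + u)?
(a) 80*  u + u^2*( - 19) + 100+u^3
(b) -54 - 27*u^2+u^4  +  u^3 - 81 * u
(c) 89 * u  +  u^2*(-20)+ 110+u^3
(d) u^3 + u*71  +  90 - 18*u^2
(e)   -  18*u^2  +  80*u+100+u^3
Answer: a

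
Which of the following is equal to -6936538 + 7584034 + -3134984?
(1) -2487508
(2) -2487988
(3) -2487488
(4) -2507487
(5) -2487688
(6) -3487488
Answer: 3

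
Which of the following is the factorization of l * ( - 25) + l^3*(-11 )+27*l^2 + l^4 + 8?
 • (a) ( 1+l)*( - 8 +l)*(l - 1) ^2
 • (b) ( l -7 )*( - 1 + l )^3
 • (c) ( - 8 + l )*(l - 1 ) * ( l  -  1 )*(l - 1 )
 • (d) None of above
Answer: c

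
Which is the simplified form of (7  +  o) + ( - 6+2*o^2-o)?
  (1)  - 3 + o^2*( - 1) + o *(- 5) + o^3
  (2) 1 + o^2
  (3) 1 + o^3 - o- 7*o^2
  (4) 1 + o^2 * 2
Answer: 4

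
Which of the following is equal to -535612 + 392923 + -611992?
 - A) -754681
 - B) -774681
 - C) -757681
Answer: A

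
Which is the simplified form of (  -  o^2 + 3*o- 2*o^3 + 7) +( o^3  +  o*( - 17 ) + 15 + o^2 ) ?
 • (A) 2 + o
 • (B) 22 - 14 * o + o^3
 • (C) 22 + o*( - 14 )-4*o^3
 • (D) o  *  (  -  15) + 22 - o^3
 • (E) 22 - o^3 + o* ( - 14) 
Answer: E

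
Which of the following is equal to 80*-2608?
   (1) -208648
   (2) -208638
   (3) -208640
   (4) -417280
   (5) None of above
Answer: 3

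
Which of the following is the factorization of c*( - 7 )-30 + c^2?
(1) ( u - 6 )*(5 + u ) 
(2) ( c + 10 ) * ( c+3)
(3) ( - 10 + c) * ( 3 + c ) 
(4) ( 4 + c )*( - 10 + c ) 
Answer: 3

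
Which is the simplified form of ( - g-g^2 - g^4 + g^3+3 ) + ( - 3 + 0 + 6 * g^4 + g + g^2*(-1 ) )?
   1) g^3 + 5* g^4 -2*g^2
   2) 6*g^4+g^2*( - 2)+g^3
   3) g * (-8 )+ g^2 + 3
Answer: 1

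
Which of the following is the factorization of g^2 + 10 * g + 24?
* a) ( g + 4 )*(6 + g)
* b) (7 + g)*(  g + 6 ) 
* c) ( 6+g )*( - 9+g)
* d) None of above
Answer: a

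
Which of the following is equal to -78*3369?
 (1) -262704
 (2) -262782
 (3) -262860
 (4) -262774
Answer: 2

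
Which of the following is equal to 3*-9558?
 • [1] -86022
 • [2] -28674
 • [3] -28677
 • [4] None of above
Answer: 2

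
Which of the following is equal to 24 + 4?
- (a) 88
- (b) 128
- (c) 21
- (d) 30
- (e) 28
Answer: e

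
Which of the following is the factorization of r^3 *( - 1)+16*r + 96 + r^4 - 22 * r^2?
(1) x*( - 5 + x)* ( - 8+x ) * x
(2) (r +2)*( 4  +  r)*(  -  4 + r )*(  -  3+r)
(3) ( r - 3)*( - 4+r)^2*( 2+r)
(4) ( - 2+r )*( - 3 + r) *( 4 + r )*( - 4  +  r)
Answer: 2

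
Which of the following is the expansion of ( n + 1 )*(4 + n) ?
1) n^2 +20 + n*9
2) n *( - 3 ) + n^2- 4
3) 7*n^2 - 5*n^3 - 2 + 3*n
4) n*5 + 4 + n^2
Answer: 4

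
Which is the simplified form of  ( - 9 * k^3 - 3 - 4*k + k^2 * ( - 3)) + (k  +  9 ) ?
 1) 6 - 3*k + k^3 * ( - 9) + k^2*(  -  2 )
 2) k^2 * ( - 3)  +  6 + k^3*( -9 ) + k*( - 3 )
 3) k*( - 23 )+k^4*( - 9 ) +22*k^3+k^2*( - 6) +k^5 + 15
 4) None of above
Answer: 2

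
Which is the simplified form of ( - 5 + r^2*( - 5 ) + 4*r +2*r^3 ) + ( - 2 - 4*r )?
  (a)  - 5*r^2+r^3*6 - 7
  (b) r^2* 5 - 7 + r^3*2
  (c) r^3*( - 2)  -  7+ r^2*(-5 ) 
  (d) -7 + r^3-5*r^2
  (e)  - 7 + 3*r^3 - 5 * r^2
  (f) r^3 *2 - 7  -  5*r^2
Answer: f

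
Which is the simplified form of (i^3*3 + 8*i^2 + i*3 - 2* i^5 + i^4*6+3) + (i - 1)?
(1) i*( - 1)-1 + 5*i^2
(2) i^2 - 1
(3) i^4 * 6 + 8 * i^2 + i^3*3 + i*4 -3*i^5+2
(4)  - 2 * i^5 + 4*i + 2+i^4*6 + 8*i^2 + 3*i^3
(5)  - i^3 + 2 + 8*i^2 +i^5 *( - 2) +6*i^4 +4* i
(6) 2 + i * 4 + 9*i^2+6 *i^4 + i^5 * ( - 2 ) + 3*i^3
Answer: 4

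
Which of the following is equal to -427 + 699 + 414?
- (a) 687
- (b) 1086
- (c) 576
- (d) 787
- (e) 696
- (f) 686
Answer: f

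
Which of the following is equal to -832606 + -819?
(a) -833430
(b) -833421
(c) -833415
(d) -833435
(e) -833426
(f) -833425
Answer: f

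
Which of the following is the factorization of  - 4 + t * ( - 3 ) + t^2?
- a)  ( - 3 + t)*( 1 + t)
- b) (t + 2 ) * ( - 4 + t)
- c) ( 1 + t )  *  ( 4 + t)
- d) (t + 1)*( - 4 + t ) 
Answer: d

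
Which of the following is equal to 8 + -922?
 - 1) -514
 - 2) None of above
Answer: 2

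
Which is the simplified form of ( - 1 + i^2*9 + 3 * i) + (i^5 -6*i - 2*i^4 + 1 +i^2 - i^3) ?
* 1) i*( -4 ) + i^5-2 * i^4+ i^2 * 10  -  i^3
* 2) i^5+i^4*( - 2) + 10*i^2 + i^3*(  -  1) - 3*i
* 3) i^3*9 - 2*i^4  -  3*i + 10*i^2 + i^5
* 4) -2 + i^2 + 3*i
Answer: 2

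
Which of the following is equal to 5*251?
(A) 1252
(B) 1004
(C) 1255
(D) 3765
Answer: C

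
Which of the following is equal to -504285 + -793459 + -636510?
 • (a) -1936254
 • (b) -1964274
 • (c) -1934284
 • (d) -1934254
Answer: d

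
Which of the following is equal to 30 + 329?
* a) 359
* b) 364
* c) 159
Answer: a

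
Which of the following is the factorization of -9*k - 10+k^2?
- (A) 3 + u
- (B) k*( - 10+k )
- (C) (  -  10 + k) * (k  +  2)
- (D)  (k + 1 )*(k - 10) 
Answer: D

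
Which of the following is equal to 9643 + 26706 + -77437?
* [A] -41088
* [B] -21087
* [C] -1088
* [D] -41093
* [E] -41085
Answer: A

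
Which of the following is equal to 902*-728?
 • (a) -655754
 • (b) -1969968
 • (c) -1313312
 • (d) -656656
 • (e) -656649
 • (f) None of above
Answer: d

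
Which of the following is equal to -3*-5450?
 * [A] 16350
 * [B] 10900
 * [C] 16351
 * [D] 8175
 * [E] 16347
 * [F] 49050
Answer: A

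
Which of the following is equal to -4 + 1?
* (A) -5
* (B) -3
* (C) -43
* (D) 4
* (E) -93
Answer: B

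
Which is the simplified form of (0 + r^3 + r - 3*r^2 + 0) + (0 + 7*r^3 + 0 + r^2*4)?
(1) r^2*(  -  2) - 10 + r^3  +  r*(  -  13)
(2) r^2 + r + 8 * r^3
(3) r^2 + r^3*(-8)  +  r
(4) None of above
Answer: 2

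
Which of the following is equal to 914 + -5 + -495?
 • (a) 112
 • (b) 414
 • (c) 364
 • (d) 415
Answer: b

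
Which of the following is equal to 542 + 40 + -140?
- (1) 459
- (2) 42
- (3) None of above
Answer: 3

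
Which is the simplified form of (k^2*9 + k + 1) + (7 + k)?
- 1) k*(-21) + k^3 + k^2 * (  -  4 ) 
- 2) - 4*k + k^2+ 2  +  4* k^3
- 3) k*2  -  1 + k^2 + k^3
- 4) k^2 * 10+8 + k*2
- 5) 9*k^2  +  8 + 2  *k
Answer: 5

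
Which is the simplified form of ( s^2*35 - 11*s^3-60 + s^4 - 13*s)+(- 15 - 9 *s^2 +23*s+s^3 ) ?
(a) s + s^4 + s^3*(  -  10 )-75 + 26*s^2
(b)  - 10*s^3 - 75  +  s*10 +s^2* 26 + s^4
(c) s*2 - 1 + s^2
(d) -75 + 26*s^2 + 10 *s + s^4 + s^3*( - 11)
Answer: b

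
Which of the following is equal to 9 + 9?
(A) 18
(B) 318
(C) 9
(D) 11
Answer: A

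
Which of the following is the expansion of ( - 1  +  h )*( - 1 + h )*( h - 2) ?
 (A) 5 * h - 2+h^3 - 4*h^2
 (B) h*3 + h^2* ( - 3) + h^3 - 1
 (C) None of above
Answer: A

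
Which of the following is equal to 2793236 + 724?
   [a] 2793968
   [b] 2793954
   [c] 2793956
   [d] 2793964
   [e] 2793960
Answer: e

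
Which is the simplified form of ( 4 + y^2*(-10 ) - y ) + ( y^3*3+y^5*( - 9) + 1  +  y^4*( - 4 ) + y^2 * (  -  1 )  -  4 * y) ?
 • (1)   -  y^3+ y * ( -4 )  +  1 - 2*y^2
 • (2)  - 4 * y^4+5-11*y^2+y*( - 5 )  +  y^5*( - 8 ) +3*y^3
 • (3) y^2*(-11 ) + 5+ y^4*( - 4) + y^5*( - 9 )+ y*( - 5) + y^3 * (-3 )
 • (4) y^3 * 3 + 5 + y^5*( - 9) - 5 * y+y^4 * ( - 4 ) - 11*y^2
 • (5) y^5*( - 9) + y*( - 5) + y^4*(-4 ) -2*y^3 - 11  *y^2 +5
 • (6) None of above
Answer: 4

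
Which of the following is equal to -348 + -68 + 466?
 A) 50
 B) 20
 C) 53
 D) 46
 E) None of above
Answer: A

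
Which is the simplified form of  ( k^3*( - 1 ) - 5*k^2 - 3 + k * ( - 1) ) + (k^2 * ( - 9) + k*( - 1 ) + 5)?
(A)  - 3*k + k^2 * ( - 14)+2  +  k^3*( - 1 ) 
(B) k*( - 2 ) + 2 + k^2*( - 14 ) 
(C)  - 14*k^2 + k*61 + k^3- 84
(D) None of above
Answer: D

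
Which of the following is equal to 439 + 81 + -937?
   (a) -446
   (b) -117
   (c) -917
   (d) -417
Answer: d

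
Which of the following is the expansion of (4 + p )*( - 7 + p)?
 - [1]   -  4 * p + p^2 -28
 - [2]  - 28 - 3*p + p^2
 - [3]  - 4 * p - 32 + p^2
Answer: 2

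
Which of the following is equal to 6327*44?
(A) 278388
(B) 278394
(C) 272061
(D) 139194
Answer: A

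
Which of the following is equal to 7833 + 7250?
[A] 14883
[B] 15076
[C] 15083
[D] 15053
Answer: C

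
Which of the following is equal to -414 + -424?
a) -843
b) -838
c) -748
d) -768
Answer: b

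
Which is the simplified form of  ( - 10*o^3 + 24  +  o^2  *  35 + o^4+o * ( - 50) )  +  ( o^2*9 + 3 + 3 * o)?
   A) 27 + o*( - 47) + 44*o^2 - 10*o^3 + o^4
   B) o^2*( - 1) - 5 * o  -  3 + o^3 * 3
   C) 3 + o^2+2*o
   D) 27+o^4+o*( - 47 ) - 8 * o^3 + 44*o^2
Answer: A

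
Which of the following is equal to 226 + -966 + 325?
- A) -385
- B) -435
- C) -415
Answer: C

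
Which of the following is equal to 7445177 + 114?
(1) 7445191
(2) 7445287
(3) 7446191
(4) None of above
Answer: 4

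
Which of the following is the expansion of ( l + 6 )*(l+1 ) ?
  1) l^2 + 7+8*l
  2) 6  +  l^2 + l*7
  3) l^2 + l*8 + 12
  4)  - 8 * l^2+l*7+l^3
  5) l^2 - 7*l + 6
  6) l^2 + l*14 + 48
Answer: 2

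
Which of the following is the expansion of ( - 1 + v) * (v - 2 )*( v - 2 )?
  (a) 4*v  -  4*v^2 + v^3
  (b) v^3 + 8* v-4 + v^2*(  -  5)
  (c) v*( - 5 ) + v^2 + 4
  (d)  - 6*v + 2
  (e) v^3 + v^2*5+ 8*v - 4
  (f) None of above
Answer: b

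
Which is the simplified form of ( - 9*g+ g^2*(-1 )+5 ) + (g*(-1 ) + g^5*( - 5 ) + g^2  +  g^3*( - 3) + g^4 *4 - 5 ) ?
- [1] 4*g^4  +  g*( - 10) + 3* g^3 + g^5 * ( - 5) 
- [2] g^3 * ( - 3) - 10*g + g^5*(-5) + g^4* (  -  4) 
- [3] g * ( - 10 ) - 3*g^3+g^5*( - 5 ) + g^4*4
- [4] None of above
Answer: 3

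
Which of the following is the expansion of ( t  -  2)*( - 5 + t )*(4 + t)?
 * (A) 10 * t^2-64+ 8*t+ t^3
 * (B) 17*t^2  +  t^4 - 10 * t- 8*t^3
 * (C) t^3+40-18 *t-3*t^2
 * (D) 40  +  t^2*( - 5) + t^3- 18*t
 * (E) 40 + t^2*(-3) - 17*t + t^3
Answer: C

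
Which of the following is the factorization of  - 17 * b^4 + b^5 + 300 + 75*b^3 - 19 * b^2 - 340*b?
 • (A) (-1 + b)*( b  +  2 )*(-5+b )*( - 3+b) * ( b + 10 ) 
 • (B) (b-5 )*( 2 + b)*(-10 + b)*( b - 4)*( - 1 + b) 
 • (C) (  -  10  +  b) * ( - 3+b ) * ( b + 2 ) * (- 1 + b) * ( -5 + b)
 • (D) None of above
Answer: C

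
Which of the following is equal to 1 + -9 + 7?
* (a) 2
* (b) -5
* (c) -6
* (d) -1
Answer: d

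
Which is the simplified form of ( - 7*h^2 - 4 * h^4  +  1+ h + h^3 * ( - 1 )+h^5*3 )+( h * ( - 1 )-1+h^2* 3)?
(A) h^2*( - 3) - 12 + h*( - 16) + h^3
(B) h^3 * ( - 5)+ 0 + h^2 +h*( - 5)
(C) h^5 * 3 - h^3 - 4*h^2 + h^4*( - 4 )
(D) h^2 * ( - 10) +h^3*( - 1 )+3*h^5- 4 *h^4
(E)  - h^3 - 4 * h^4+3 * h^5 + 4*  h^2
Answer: C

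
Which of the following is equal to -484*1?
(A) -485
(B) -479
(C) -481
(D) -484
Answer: D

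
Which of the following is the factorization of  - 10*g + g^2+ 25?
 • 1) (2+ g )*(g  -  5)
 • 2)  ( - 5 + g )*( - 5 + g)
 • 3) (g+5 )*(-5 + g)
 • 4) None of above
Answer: 2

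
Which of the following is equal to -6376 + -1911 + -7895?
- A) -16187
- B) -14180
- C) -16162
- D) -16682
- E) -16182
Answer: E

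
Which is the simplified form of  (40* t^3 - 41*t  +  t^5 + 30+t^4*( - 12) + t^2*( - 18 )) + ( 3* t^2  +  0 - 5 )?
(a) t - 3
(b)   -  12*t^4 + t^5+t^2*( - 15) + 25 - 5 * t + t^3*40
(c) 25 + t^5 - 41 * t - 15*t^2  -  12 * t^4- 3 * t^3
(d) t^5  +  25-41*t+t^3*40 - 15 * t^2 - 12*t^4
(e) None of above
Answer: d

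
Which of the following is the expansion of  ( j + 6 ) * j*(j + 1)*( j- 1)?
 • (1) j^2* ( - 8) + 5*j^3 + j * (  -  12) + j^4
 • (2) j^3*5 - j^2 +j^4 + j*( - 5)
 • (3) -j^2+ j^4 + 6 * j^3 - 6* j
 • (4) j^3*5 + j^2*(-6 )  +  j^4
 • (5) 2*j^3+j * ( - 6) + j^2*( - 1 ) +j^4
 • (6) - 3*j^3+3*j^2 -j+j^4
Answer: 3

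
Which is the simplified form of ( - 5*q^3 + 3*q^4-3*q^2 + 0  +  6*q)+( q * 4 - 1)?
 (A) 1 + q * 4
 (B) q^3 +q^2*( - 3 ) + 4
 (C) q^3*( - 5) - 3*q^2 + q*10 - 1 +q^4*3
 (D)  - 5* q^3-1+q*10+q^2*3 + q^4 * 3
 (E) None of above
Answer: C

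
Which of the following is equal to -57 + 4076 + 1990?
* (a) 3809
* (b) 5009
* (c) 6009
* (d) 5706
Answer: c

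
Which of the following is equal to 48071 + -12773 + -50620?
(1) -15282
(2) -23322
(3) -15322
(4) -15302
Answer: 3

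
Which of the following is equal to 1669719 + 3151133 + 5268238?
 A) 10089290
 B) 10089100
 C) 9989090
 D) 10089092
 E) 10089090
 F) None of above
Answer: E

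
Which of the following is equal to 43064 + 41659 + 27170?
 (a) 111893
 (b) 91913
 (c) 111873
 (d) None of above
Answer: a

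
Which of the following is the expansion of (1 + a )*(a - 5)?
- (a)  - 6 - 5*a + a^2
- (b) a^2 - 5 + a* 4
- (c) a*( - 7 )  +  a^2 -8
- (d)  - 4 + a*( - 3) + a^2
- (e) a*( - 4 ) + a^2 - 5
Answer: e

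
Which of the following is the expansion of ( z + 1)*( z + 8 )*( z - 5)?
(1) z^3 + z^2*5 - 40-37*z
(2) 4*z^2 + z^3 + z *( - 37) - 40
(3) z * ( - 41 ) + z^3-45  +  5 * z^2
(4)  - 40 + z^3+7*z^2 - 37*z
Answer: 2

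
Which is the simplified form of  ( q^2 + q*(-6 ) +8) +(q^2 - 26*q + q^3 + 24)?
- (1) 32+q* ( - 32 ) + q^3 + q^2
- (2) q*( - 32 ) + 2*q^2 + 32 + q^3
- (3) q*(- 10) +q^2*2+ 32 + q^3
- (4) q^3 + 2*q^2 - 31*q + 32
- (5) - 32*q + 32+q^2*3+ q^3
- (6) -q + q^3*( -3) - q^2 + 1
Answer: 2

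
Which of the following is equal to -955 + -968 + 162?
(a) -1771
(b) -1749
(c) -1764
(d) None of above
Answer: d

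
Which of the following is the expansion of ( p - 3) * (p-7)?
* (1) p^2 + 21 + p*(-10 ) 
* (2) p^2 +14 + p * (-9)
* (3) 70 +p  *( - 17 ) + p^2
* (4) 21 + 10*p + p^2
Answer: 1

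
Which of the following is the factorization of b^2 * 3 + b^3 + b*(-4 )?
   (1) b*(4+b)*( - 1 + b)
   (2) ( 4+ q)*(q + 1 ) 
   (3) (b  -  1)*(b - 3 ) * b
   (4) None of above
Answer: 1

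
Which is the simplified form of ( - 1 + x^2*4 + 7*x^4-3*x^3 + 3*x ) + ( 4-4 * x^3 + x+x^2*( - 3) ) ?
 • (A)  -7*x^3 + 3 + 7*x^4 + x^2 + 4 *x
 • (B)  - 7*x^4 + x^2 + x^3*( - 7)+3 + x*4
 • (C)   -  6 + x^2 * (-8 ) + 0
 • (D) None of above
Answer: A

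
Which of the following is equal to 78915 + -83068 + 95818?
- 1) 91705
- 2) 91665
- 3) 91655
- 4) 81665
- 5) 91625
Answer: 2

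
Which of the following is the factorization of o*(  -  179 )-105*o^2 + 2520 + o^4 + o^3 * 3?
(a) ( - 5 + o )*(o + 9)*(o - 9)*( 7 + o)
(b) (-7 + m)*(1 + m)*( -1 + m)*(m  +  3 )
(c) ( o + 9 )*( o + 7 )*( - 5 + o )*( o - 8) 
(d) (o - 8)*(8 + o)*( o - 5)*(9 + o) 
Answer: c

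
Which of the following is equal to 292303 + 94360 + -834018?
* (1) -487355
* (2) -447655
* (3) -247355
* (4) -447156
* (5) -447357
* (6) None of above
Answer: 6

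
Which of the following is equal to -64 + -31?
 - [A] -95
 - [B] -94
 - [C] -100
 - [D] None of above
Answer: A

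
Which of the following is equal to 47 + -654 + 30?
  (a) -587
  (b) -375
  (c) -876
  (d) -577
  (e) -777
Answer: d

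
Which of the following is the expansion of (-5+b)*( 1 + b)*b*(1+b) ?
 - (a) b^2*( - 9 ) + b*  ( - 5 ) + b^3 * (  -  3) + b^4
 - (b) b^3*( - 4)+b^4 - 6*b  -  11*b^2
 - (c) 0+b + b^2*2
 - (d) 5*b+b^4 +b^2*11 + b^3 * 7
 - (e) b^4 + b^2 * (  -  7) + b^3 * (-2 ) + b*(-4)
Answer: a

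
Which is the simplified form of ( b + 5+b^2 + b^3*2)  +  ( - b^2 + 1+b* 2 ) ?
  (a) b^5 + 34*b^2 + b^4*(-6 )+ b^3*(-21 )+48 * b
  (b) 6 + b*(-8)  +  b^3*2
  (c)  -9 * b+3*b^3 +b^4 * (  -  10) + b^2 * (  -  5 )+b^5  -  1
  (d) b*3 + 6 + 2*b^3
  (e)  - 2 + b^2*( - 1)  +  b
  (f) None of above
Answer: d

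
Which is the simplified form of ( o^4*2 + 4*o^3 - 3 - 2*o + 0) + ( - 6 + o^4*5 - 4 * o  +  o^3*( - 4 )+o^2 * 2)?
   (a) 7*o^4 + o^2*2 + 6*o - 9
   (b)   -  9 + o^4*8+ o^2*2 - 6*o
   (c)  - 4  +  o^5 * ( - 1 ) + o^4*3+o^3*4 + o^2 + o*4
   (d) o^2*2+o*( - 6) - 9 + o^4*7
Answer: d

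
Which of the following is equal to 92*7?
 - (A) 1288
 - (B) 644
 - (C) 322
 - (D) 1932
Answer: B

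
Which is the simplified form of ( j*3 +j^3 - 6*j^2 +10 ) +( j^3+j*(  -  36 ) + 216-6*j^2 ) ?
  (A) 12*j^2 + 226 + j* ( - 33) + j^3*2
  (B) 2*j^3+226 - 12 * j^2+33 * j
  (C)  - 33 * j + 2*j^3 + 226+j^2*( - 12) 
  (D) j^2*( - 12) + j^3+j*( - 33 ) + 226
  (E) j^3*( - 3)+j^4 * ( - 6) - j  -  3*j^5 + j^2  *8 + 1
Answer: C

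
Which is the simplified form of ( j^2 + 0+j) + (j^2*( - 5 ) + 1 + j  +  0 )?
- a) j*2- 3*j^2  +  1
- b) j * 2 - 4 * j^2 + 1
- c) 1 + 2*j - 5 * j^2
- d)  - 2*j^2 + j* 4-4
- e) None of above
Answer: b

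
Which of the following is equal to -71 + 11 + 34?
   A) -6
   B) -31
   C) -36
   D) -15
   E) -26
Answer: E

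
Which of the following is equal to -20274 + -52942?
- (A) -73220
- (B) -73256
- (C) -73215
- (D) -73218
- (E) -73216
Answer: E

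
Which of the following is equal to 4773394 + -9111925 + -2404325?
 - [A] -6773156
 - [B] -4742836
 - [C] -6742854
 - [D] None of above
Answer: D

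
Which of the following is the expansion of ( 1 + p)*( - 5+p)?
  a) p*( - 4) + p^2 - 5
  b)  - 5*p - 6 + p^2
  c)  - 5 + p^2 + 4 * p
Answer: a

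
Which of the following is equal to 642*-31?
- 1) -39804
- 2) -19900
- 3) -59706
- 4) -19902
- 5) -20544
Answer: 4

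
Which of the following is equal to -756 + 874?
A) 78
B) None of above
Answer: B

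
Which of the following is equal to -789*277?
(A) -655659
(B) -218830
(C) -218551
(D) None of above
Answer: D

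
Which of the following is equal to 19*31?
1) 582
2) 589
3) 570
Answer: 2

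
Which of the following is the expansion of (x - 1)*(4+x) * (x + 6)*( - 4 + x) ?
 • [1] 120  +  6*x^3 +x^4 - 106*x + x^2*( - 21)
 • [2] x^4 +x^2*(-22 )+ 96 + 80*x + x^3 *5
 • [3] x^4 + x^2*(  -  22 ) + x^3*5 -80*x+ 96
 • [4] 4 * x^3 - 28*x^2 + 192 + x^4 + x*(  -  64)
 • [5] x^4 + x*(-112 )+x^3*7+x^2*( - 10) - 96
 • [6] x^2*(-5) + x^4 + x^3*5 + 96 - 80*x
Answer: 3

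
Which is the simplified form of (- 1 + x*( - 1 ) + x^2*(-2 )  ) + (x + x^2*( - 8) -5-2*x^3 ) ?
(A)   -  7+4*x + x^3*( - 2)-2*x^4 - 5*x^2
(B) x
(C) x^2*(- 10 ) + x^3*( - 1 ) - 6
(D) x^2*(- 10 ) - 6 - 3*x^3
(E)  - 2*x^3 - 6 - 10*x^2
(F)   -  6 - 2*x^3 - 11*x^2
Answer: E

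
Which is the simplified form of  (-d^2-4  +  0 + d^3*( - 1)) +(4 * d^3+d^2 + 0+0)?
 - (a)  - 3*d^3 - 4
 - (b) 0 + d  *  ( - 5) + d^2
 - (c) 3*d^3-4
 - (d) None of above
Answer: c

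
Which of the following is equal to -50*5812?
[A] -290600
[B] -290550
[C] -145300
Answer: A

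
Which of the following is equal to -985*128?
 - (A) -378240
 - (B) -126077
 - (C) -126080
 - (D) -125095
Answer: C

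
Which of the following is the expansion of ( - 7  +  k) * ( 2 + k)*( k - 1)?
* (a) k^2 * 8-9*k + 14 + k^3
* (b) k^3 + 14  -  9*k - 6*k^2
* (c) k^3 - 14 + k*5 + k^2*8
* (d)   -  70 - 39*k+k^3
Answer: b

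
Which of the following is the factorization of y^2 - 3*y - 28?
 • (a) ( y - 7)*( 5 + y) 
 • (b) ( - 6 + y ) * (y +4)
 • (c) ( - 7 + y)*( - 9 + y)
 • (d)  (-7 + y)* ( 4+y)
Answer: d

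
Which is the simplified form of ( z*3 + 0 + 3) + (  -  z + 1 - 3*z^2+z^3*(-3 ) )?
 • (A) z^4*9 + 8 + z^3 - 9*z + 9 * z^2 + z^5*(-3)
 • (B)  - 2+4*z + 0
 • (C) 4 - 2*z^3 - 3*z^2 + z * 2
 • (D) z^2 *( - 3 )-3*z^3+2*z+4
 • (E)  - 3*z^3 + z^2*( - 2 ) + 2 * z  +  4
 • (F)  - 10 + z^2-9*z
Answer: D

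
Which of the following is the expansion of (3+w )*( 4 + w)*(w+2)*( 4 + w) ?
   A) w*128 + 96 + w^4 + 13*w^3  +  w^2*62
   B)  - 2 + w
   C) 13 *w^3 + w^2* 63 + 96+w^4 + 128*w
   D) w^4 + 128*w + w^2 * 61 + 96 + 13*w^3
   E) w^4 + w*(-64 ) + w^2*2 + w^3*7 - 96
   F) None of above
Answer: A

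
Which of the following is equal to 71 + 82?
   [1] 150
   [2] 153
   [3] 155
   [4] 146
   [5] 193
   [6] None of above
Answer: 2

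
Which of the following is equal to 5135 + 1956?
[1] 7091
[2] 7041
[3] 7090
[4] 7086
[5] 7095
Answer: 1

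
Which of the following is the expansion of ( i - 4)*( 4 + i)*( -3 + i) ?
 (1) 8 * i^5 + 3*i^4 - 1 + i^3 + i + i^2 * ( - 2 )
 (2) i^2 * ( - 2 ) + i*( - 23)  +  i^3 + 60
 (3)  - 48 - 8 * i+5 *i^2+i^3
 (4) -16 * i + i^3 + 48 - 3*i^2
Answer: 4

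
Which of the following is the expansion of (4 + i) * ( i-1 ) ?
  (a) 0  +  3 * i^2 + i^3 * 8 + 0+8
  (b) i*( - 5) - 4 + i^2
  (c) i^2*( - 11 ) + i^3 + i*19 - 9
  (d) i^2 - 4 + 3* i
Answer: d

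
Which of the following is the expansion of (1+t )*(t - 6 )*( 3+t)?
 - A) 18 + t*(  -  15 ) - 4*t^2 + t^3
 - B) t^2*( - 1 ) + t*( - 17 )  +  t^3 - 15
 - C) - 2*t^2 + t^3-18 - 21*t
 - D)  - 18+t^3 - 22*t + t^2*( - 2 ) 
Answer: C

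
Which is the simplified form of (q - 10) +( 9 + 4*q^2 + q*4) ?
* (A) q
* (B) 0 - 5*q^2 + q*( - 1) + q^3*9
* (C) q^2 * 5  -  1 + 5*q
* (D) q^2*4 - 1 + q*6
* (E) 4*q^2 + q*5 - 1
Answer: E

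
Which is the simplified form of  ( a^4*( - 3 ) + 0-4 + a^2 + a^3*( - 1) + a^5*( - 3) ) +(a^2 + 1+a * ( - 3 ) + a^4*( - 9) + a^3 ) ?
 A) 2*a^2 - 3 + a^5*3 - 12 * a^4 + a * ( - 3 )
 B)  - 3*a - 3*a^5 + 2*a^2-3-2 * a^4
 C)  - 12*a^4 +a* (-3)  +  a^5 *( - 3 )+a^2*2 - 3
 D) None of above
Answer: C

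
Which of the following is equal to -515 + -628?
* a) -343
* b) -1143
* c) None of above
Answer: b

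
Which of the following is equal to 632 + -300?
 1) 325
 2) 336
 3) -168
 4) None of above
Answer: 4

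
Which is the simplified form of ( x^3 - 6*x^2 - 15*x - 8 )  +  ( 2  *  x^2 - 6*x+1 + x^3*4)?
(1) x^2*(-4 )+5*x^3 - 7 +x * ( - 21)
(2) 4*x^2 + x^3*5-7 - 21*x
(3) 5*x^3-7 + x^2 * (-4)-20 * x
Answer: 1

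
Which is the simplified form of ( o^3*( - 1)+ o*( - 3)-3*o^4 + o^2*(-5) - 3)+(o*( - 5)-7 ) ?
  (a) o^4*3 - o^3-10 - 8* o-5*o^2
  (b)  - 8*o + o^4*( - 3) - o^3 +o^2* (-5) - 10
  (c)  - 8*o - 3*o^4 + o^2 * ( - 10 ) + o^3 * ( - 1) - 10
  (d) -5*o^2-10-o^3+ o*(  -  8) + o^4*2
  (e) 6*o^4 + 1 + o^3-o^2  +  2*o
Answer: b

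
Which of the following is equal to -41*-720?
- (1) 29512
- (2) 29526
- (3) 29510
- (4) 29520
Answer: 4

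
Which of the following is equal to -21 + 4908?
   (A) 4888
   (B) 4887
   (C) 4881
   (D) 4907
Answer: B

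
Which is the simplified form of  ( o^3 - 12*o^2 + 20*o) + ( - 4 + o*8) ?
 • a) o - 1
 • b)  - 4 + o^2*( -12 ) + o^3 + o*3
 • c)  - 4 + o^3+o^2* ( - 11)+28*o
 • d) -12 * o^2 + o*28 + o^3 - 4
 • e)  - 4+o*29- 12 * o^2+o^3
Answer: d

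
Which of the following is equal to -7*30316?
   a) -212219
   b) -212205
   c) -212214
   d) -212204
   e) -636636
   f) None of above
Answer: f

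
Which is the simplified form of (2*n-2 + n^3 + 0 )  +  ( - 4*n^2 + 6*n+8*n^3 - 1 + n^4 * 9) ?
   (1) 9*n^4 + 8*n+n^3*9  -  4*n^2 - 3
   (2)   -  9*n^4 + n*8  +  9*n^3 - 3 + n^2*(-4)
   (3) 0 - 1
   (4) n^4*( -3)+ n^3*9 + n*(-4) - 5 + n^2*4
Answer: 1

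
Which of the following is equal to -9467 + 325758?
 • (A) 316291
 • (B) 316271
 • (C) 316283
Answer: A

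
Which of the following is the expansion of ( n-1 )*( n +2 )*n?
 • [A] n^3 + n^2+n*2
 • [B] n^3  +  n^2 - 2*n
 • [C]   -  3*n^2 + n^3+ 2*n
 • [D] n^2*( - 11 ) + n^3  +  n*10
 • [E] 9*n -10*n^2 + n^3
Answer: B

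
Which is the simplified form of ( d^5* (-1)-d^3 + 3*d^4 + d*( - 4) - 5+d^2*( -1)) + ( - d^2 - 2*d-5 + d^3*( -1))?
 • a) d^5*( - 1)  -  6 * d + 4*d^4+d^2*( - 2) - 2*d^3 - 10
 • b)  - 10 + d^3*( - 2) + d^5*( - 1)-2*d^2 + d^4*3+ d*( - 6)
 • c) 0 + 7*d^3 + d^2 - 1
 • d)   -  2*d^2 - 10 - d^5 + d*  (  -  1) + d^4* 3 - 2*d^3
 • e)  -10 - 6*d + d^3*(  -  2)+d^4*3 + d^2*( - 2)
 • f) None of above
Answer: b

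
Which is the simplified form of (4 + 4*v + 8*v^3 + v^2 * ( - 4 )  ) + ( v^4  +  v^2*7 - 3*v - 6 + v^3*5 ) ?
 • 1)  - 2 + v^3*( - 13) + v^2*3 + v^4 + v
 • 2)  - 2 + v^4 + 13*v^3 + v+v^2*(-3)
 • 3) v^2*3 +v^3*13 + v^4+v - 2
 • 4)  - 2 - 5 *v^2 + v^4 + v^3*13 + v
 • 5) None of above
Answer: 3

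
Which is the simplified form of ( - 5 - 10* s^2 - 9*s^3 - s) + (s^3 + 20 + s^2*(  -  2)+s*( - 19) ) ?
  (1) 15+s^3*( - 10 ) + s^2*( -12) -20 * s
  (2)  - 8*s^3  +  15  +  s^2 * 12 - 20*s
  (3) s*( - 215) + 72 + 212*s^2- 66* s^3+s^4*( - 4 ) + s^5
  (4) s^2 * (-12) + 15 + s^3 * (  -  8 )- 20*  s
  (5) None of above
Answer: 4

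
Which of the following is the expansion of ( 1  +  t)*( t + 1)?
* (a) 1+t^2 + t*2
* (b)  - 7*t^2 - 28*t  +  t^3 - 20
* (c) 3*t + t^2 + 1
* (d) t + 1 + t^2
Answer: a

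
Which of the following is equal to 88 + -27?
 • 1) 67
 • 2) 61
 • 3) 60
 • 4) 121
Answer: 2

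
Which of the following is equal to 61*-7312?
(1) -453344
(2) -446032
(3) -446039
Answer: 2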